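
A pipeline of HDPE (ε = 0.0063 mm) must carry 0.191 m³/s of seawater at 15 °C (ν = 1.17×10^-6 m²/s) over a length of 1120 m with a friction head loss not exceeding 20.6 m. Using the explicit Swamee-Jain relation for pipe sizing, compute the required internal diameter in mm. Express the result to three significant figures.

Swamee-Jain (Type III): D = 0.66·[ε^1.25·(LQ²/(gh_f))^4.75 + ν·Q^9.4·(L/(gh_f))^5.2]^0.04
LQ²/(gh_f) = 0.2022; L/(gh_f) = 5.542
Term 1 = ε^1.25·(…)^4.75 = 1.59×10^-10; Term 2 = ν·Q^9.4·(…)^5.2 = 1.50×10^-9
D = 0.66·(1.59×10^-10 + 1.50×10^-9)^0.04 = 0.2940 m = 294 mm
Check: V = 2.81 m/s, Re = 7.07×10^5, f = 0.01273, h_f = 19.6 m ≈ 20.6 m ✓

D ≈ 294 mm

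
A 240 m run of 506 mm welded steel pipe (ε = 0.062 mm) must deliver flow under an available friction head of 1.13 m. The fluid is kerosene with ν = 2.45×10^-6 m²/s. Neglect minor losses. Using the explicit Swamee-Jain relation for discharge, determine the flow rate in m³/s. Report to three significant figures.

Q ≈ 0.352 m³/s

Swamee-Jain (Type II): Q = -0.965·√(gD⁵h_f/L)·ln[ε/(3.7D) + √(3.17ν²L/(gD³h_f))]
√(gD⁵h_f/L) = √(9.81·0.506⁵·1.13/240) = 0.03914
ε/(3.7D) = 3.31×10^-5; √(3.17ν²L/(gD³h_f)) = 5.64×10^-5
Q = -0.965·0.03914·ln(8.951×10^-5) = 0.3521 m³/s
Check: V = 1.75 m/s, Re = 3.62×10^5, f = 0.01528, h_f = 1.13 m ≈ 1.13 m ✓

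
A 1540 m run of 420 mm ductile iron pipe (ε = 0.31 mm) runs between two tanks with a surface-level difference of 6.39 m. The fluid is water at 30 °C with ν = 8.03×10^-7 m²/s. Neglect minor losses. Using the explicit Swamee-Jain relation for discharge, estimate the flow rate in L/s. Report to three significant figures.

Q ≈ 187 L/s

Swamee-Jain (Type II): Q = -0.965·√(gD⁵h_f/L)·ln[ε/(3.7D) + √(3.17ν²L/(gD³h_f))]
√(gD⁵h_f/L) = √(9.81·0.420⁵·6.39/1540) = 0.02306
ε/(3.7D) = 1.99×10^-4; √(3.17ν²L/(gD³h_f)) = 2.60×10^-5
Q = -0.965·0.02306·ln(2.255×10^-4) = 0.1869 m³/s
Check: V = 1.35 m/s, Re = 7.06×10^5, f = 0.01890, h_f = 6.43 m ≈ 6.39 m ✓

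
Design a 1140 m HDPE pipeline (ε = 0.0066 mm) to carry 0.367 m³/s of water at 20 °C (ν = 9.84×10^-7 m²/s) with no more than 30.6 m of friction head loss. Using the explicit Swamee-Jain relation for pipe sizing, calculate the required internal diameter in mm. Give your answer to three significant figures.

D ≈ 346 mm

Swamee-Jain (Type III): D = 0.66·[ε^1.25·(LQ²/(gh_f))^4.75 + ν·Q^9.4·(L/(gh_f))^5.2]^0.04
LQ²/(gh_f) = 0.5115; L/(gh_f) = 3.798
Term 1 = ε^1.25·(…)^4.75 = 1.39×10^-8; Term 2 = ν·Q^9.4·(…)^5.2 = 8.21×10^-8
D = 0.66·(1.39×10^-8 + 8.21×10^-8)^0.04 = 0.3458 m = 346 mm
Check: V = 3.91 m/s, Re = 1.37×10^6, f = 0.01156, h_f = 29.7 m ≈ 30.6 m ✓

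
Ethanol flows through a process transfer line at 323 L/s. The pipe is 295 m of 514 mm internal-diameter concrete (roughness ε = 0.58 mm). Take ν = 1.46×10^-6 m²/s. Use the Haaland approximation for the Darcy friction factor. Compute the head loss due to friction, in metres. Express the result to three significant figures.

V = 4Q/(πD²) = 4·0.323/(π·0.514²) = 1.557 m/s
Re = VD/ν = 1.557·0.514/1.46×10^-6 = 5.48×10^5 → turbulent
ε/D = 0.58/514 = 0.00113
Haaland: f = 0.02071
h_f = f(L/D)V²/(2g) = 0.02071·(295/0.514)·1.557²/(2·9.81) = 1.468 m

h_f ≈ 1.47 m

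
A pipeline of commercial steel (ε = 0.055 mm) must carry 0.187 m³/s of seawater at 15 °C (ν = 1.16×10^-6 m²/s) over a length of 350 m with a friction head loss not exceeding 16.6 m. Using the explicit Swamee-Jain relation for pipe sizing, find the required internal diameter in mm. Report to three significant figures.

D ≈ 251 mm

Swamee-Jain (Type III): D = 0.66·[ε^1.25·(LQ²/(gh_f))^4.75 + ν·Q^9.4·(L/(gh_f))^5.2]^0.04
LQ²/(gh_f) = 0.07516; L/(gh_f) = 2.149
Term 1 = ε^1.25·(…)^4.75 = 2.17×10^-11; Term 2 = ν·Q^9.4·(…)^5.2 = 8.87×10^-12
D = 0.66·(2.17×10^-11 + 8.87×10^-12)^0.04 = 0.2506 m = 251 mm
Check: V = 3.79 m/s, Re = 8.19×10^5, f = 0.01515, h_f = 15.5 m ≈ 16.6 m ✓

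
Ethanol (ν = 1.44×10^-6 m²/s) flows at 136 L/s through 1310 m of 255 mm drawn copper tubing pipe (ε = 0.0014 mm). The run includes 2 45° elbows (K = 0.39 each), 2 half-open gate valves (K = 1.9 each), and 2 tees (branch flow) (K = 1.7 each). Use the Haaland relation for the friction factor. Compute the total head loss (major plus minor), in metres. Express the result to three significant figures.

V = 4Q/(πD²) = 2.663 m/s; V²/2g = 0.3614 m
Re = 4.72×10^5, ε/D = 5.49×10^-6 → f = 0.01326 (Haaland)
Major: h_f = f(L/D)·V²/2g = 0.01326·5137·0.3614 = 24.62 m
Minor: ΣK = 7.98; h_m = ΣK·V²/2g = 2.884 m
Total H_L = 24.62 + 2.884 = 27.50 m

H_L ≈ 27.5 m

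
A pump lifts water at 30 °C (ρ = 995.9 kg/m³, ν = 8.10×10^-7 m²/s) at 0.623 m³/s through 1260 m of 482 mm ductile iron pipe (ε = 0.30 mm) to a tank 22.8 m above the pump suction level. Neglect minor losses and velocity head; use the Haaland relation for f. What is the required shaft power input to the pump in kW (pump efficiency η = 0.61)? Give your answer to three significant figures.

P_shaft ≈ 503 kW

V = 4Q/(πD²) = 3.414 m/s; Re = 2.03×10^6; ε/D = 6.22×10^-4; f = 0.01777
h_f = f(L/D)V²/2g = 27.61 m
Total head H = z + h_f = 22.8 + 27.61 = 50.41 m
P_hyd = ρgQH = 995.9·9.81·0.623·50.41 = 306.8 kW
P_shaft = P_hyd/η = 306.8/0.61 = 503.0 kW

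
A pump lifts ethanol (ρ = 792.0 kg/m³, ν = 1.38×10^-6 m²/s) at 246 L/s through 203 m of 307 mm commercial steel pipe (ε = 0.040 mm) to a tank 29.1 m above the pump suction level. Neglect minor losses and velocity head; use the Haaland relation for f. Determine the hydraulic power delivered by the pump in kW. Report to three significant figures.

V = 4Q/(πD²) = 3.323 m/s; Re = 7.39×10^5; ε/D = 1.30×10^-4; f = 0.01407
h_f = f(L/D)V²/2g = 5.238 m
Total head H = z + h_f = 29.1 + 5.238 = 34.34 m
P_hyd = ρgQH = 792.0·9.81·0.246·34.34 = 65.63 kW

P_hyd ≈ 65.6 kW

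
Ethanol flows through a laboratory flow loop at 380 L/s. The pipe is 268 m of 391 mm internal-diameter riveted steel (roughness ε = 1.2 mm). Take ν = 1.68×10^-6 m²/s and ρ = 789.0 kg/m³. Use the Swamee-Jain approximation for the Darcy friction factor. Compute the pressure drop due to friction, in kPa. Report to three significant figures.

Δp ≈ 72.0 kPa

V = 4Q/(πD²) = 4·0.380/(π·0.391²) = 3.165 m/s
Re = VD/ν = 3.165·0.391/1.68×10^-6 = 7.37×10^5 → turbulent
ε/D = 1.2/391 = 0.00307
Swamee-Jain: f = 0.02660
h_f = f(L/D)V²/(2g) = 0.02660·(268/0.391)·3.165²/(2·9.81) = 9.307 m
Δp = ρg·h_f = 789.0·9.81·9.307 = 72.04 kPa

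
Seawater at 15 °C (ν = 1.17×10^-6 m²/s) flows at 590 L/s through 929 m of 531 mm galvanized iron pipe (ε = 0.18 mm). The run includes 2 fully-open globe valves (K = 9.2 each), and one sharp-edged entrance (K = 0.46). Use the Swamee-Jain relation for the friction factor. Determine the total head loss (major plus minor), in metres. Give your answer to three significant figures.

V = 4Q/(πD²) = 2.664 m/s; V²/2g = 0.3618 m
Re = 1.21×10^6, ε/D = 3.39×10^-4 → f = 0.01598 (Swamee-Jain)
Major: h_f = f(L/D)·V²/2g = 0.01598·1750·0.3618 = 10.12 m
Minor: ΣK = 18.9; h_m = ΣK·V²/2g = 6.823 m
Total H_L = 10.12 + 6.823 = 16.94 m

H_L ≈ 16.9 m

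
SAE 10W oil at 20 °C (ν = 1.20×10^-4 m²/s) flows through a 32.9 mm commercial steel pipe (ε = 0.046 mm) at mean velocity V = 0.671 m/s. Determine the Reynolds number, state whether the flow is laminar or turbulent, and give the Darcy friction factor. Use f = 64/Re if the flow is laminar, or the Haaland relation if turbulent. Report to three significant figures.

Re ≈ 184; laminar; f = 64/Re ≈ 0.348

Re = VD/ν = 0.6710·0.0329/1.20×10^-4 = 184
Re < 2300 → laminar → f = 64/Re = 0.3479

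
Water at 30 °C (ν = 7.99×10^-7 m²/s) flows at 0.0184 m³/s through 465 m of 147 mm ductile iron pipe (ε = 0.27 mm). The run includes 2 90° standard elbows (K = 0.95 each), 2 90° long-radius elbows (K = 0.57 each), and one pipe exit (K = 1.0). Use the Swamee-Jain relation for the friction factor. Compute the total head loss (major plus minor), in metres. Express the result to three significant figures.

H_L ≈ 4.79 m

V = 4Q/(πD²) = 1.084 m/s; V²/2g = 0.05991 m
Re = 1.99×10^5, ε/D = 0.00184 → f = 0.02402 (Swamee-Jain)
Major: h_f = f(L/D)·V²/2g = 0.02402·3163·0.05991 = 4.552 m
Minor: ΣK = 4.04; h_m = ΣK·V²/2g = 0.2420 m
Total H_L = 4.552 + 0.2420 = 4.794 m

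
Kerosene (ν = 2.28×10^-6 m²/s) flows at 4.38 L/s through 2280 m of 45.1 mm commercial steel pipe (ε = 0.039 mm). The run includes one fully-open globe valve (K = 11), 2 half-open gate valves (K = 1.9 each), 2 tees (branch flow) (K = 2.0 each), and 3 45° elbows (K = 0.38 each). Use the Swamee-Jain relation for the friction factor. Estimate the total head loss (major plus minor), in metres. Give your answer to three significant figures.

H_L ≈ 463 m

V = 4Q/(πD²) = 2.742 m/s; V²/2g = 0.3831 m
Re = 5.42×10^4, ε/D = 8.65×10^-4 → f = 0.02351 (Swamee-Jain)
Major: h_f = f(L/D)·V²/2g = 0.02351·50554·0.3831 = 455.4 m
Minor: ΣK = 19.9; h_m = ΣK·V²/2g = 7.640 m
Total H_L = 455.4 + 7.640 = 463.1 m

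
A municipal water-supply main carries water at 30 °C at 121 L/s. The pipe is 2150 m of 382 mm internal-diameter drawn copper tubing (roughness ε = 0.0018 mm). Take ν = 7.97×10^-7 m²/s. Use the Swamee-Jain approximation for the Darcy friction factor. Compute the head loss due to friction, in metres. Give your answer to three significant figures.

h_f ≈ 4.20 m

V = 4Q/(πD²) = 4·0.121/(π·0.382²) = 1.056 m/s
Re = VD/ν = 1.056·0.382/7.97×10^-7 = 5.06×10^5 → turbulent
ε/D = 0.0018/382 = 4.71×10^-6
Swamee-Jain: f = 0.01314
h_f = f(L/D)V²/(2g) = 0.01314·(2150/0.382)·1.056²/(2·9.81) = 4.201 m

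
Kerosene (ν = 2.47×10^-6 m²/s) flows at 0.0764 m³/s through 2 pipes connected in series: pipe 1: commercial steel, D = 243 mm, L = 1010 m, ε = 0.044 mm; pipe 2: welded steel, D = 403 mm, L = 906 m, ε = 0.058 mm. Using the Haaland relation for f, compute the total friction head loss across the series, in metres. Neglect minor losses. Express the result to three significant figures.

Pipe 1: V = 1.647 m/s, Re = 1.62×10^5, ε/D = 1.81×10^-4, f = 0.01726, h_1 = f(L/D)V²/2g = 9.921 m
Pipe 2: V = 0.5990 m/s, Re = 9.77×10^4, ε/D = 1.44×10^-4, f = 0.01855, h_2 = f(L/D)V²/2g = 0.7625 m
Series → Q common, losses add: H = Σh = 10.68 m

H ≈ 10.7 m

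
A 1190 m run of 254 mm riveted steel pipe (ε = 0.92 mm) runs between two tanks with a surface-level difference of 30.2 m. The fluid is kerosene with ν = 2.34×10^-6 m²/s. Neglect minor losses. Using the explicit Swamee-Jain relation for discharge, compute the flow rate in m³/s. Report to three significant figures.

Q ≈ 0.107 m³/s

Swamee-Jain (Type II): Q = -0.965·√(gD⁵h_f/L)·ln[ε/(3.7D) + √(3.17ν²L/(gD³h_f))]
√(gD⁵h_f/L) = √(9.81·0.254⁵·30.2/1190) = 0.01622
ε/(3.7D) = 9.79×10^-4; √(3.17ν²L/(gD³h_f)) = 6.52×10^-5
Q = -0.965·0.01622·ln(0.001044) = 0.1075 m³/s
Check: V = 2.12 m/s, Re = 2.30×10^5, f = 0.02829, h_f = 30.4 m ≈ 30.2 m ✓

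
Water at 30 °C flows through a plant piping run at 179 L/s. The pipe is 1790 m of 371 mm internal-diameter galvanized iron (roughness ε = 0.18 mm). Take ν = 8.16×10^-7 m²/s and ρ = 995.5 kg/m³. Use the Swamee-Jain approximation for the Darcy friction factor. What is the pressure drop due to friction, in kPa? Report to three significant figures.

V = 4Q/(πD²) = 4·0.179/(π·0.371²) = 1.656 m/s
Re = VD/ν = 1.656·0.371/8.16×10^-7 = 7.53×10^5 → turbulent
ε/D = 0.18/371 = 4.85×10^-4
Swamee-Jain: f = 0.01737
h_f = f(L/D)V²/(2g) = 0.01737·(1790/0.371)·1.656²/(2·9.81) = 11.71 m
Δp = ρg·h_f = 995.5·9.81·11.71 = 114.3 kPa

Δp ≈ 114 kPa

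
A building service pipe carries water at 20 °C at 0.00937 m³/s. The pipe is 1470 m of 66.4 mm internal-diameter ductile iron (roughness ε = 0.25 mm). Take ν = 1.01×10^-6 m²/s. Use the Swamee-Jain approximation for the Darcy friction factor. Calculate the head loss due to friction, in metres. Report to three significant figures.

V = 4Q/(πD²) = 4·0.00937/(π·0.0664²) = 2.706 m/s
Re = VD/ν = 2.706·0.0664/1.01×10^-6 = 1.78×10^5 → turbulent
ε/D = 0.25/66.4 = 0.00377
Swamee-Jain: f = 0.02875
h_f = f(L/D)V²/(2g) = 0.02875·(1470/0.0664)·2.706²/(2·9.81) = 237.6 m

h_f ≈ 238 m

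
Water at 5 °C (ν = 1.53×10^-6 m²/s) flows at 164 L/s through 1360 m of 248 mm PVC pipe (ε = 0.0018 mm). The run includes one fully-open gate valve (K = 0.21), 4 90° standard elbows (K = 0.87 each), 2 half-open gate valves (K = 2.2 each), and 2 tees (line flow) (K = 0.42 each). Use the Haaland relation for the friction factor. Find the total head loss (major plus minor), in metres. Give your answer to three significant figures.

H_L ≈ 46.9 m

V = 4Q/(πD²) = 3.395 m/s; V²/2g = 0.5875 m
Re = 5.50×10^5, ε/D = 7.26×10^-6 → f = 0.01293 (Haaland)
Major: h_f = f(L/D)·V²/2g = 0.01293·5484·0.5875 = 41.65 m
Minor: ΣK = 8.93; h_m = ΣK·V²/2g = 5.246 m
Total H_L = 41.65 + 5.246 = 46.90 m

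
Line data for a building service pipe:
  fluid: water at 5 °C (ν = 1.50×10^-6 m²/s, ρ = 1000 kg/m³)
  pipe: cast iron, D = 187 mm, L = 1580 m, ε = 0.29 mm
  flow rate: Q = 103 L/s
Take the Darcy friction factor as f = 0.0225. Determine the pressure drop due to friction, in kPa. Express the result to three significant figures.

V = 4Q/(πD²) = 4·0.103/(π·0.187²) = 3.750 m/s
h_f = f(L/D)V²/(2g) = 0.02250·(1580/0.187)·3.750²/(2·9.81) = 136.3 m
Δp = ρg·h_f = 1000·9.81·136.3 = 1337 kPa

Δp ≈ 1340 kPa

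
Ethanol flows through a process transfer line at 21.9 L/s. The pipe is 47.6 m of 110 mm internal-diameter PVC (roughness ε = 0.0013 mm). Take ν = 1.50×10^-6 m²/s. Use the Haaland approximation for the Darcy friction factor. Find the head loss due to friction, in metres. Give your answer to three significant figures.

V = 4Q/(πD²) = 4·0.0219/(π·0.110²) = 2.304 m/s
Re = VD/ν = 2.304·0.110/1.50×10^-6 = 1.69×10^5 → turbulent
ε/D = 0.0013/110 = 1.18×10^-5
Haaland: f = 0.01608
h_f = f(L/D)V²/(2g) = 0.01608·(47.6/0.110)·2.304²/(2·9.81) = 1.884 m

h_f ≈ 1.88 m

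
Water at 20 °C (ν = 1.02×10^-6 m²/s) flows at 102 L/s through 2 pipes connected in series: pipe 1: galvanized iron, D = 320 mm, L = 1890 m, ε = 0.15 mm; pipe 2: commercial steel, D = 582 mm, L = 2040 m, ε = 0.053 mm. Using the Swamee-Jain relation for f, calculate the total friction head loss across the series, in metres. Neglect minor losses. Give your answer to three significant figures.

Pipe 1: V = 1.268 m/s, Re = 3.98×10^5, ε/D = 4.69×10^-4, f = 0.01781, h_1 = f(L/D)V²/2g = 8.622 m
Pipe 2: V = 0.3834 m/s, Re = 2.19×10^5, ε/D = 9.11×10^-5, f = 0.01609, h_2 = f(L/D)V²/2g = 0.4226 m
Series → Q common, losses add: H = Σh = 9.045 m

H ≈ 9.04 m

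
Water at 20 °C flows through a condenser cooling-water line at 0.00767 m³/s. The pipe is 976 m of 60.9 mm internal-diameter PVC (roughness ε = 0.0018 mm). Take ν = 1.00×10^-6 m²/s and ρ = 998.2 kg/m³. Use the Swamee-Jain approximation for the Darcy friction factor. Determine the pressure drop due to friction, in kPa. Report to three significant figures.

V = 4Q/(πD²) = 4·0.00767/(π·0.0609²) = 2.633 m/s
Re = VD/ν = 2.633·0.0609/1.00×10^-6 = 1.60×10^5 → turbulent
ε/D = 0.0018/60.9 = 2.96×10^-5
Swamee-Jain: f = 0.01646
h_f = f(L/D)V²/(2g) = 0.01646·(976/0.0609)·2.633²/(2·9.81) = 93.21 m
Δp = ρg·h_f = 998.2·9.81·93.21 = 912.8 kPa

Δp ≈ 913 kPa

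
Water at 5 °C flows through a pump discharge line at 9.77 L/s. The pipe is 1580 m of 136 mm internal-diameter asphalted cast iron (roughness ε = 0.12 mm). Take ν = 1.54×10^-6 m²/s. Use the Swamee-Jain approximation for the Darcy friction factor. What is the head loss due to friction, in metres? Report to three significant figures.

V = 4Q/(πD²) = 4·0.00977/(π·0.136²) = 0.6726 m/s
Re = VD/ν = 0.6726·0.136/1.54×10^-6 = 5.94×10^4 → turbulent
ε/D = 0.12/136 = 8.82×10^-4
Swamee-Jain: f = 0.02328
h_f = f(L/D)V²/(2g) = 0.02328·(1580/0.136)·0.6726²/(2·9.81) = 6.236 m

h_f ≈ 6.24 m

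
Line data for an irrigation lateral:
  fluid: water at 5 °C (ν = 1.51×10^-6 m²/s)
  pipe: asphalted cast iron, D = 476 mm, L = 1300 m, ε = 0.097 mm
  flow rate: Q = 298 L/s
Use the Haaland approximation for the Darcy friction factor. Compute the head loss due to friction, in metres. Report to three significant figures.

h_f ≈ 5.96 m

V = 4Q/(πD²) = 4·0.298/(π·0.476²) = 1.675 m/s
Re = VD/ν = 1.675·0.476/1.51×10^-6 = 5.28×10^5 → turbulent
ε/D = 0.097/476 = 2.04×10^-4
Haaland: f = 0.01526
h_f = f(L/D)V²/(2g) = 0.01526·(1300/0.476)·1.675²/(2·9.81) = 5.956 m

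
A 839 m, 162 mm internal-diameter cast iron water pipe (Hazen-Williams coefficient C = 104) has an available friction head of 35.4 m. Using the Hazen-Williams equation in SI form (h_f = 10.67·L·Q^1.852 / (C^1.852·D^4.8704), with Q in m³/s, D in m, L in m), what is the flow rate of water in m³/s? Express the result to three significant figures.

Q ≈ 0.0437 m³/s

Rearranging: Q = [h_f·C^1.852·D^4.8704 / (10.67·L)]^(1/1.852)
Q = [35.4·104^1.852·0.162^4.8704 / (10.67·839)]^0.540 = 0.04373 m³/s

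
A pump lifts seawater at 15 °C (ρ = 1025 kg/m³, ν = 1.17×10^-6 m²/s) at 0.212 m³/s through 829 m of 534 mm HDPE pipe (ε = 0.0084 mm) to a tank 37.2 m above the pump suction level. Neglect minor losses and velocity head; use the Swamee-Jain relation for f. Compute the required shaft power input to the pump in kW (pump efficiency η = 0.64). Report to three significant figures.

P_shaft ≈ 127 kW

V = 4Q/(πD²) = 0.9466 m/s; Re = 4.32×10^5; ε/D = 1.57×10^-5; f = 0.01367
h_f = f(L/D)V²/2g = 0.9691 m
Total head H = z + h_f = 37.2 + 0.9691 = 38.17 m
P_hyd = ρgQH = 1025·9.81·0.212·38.17 = 81.37 kW
P_shaft = P_hyd/η = 81.37/0.64 = 127.1 kW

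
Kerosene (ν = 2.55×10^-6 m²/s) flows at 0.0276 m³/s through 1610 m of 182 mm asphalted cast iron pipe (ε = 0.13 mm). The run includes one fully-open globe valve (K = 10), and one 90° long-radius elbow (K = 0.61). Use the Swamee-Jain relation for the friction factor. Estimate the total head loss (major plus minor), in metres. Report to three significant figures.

V = 4Q/(πD²) = 1.061 m/s; V²/2g = 0.05737 m
Re = 7.57×10^4, ε/D = 7.14×10^-4 → f = 0.02201 (Swamee-Jain)
Major: h_f = f(L/D)·V²/2g = 0.02201·8846·0.05737 = 11.17 m
Minor: ΣK = 10.6; h_m = ΣK·V²/2g = 0.6087 m
Total H_L = 11.17 + 0.6087 = 11.78 m

H_L ≈ 11.8 m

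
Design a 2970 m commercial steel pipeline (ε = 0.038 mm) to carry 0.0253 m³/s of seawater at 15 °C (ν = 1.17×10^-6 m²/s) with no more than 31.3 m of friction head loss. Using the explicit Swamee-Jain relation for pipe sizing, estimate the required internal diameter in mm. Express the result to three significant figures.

Swamee-Jain (Type III): D = 0.66·[ε^1.25·(LQ²/(gh_f))^4.75 + ν·Q^9.4·(L/(gh_f))^5.2]^0.04
LQ²/(gh_f) = 0.006191; L/(gh_f) = 9.673
Term 1 = ε^1.25·(…)^4.75 = 9.68×10^-17; Term 2 = ν·Q^9.4·(…)^5.2 = 1.52×10^-16
D = 0.66·(9.68×10^-17 + 1.52×10^-16)^0.04 = 0.1568 m = 157 mm
Check: V = 1.31 m/s, Re = 1.76×10^5, f = 0.01771, h_f = 29.3 m ≈ 31.3 m ✓

D ≈ 157 mm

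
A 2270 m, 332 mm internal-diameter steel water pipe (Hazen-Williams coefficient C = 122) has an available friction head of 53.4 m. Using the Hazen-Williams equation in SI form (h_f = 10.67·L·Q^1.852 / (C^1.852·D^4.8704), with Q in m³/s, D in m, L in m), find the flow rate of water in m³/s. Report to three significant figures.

Rearranging: Q = [h_f·C^1.852·D^4.8704 / (10.67·L)]^(1/1.852)
Q = [53.4·122^1.852·0.332^4.8704 / (10.67·2270)]^0.540 = 0.2469 m³/s

Q ≈ 0.247 m³/s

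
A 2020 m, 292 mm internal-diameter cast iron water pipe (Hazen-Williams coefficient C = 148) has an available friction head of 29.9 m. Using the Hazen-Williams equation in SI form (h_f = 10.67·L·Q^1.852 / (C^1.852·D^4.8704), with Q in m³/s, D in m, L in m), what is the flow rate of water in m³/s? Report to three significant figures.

Q ≈ 0.166 m³/s

Rearranging: Q = [h_f·C^1.852·D^4.8704 / (10.67·L)]^(1/1.852)
Q = [29.9·148^1.852·0.292^4.8704 / (10.67·2020)]^0.540 = 0.1664 m³/s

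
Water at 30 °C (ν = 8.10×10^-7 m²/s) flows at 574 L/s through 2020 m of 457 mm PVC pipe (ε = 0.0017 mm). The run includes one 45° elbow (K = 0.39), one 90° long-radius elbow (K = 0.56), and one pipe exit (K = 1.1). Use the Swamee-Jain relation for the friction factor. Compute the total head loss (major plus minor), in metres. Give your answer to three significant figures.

H_L ≈ 30.3 m

V = 4Q/(πD²) = 3.499 m/s; V²/2g = 0.6241 m
Re = 1.97×10^6, ε/D = 3.72×10^-6 → f = 0.01053 (Swamee-Jain)
Major: h_f = f(L/D)·V²/2g = 0.01053·4420·0.6241 = 29.04 m
Minor: ΣK = 2.05; h_m = ΣK·V²/2g = 1.279 m
Total H_L = 29.04 + 1.279 = 30.32 m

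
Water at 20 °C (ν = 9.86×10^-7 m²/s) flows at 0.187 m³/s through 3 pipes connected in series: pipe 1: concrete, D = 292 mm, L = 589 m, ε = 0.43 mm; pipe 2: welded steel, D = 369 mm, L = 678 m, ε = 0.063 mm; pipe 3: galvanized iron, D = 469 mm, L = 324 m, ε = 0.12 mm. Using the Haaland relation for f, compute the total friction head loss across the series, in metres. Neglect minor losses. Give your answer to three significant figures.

H ≈ 22.4 m

Pipe 1: V = 2.792 m/s, Re = 8.27×10^5, ε/D = 0.00147, f = 0.02191, h_1 = f(L/D)V²/2g = 17.57 m
Pipe 2: V = 1.749 m/s, Re = 6.54×10^5, ε/D = 1.71×10^-4, f = 0.01467, h_2 = f(L/D)V²/2g = 4.202 m
Pipe 3: V = 1.082 m/s, Re = 5.15×10^5, ε/D = 2.56×10^-4, f = 0.01576, h_3 = f(L/D)V²/2g = 0.6501 m
Series → Q common, losses add: H = Σh = 22.42 m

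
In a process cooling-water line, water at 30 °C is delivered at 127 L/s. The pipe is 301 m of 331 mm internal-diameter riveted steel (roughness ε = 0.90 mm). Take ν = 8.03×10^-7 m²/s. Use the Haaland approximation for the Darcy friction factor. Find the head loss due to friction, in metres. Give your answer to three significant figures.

h_f ≈ 2.60 m

V = 4Q/(πD²) = 4·0.127/(π·0.331²) = 1.476 m/s
Re = VD/ν = 1.476·0.331/8.03×10^-7 = 6.08×10^5 → turbulent
ε/D = 0.90/331 = 0.00272
Haaland: f = 0.02572
h_f = f(L/D)V²/(2g) = 0.02572·(301/0.331)·1.476²/(2·9.81) = 2.597 m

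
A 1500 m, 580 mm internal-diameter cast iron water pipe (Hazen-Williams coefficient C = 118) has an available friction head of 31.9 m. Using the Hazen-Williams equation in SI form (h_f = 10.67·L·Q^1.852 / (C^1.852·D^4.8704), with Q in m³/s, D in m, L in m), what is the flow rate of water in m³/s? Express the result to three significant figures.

Rearranging: Q = [h_f·C^1.852·D^4.8704 / (10.67·L)]^(1/1.852)
Q = [31.9·118^1.852·0.580^4.8704 / (10.67·1500)]^0.540 = 0.9809 m³/s

Q ≈ 0.981 m³/s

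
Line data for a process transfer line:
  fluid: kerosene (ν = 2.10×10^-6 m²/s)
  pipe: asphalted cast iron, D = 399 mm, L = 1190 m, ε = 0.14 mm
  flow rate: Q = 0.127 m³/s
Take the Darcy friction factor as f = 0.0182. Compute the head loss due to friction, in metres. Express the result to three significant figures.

h_f ≈ 2.85 m

V = 4Q/(πD²) = 4·0.127/(π·0.399²) = 1.016 m/s
h_f = f(L/D)V²/(2g) = 0.01820·(1190/0.399)·1.016²/(2·9.81) = 2.854 m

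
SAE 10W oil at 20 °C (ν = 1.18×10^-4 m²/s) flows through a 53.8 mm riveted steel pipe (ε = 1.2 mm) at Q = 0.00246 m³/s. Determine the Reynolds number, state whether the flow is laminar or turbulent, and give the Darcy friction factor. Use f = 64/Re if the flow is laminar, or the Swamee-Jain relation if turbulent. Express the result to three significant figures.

Re ≈ 493; laminar; f = 64/Re ≈ 0.130

V = 4Q/(πD²) = 1.082 m/s
Re = VD/ν = 1.082·0.0538/1.18×10^-4 = 493
Re < 2300 → laminar → f = 64/Re = 0.1297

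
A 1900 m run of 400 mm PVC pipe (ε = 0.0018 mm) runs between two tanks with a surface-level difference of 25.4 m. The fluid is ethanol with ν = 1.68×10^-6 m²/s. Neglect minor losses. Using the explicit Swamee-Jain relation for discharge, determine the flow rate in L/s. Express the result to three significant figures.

Swamee-Jain (Type II): Q = -0.965·√(gD⁵h_f/L)·ln[ε/(3.7D) + √(3.17ν²L/(gD³h_f))]
√(gD⁵h_f/L) = √(9.81·0.400⁵·25.4/1900) = 0.03665
ε/(3.7D) = 1.22×10^-6; √(3.17ν²L/(gD³h_f)) = 3.26×10^-5
Q = -0.965·0.03665·ln(3.387×10^-5) = 0.3640 m³/s
Check: V = 2.90 m/s, Re = 6.90×10^5, f = 0.01246, h_f = 25.3 m ≈ 25.4 m ✓

Q ≈ 364 L/s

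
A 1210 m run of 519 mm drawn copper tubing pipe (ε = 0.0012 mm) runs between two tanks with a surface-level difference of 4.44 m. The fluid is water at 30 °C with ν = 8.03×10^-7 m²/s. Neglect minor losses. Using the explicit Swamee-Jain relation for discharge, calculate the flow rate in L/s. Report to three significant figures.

Q ≈ 383 L/s

Swamee-Jain (Type II): Q = -0.965·√(gD⁵h_f/L)·ln[ε/(3.7D) + √(3.17ν²L/(gD³h_f))]
√(gD⁵h_f/L) = √(9.81·0.519⁵·4.44/1210) = 0.03682
ε/(3.7D) = 6.25×10^-7; √(3.17ν²L/(gD³h_f)) = 2.02×10^-5
Q = -0.965·0.03682·ln(2.078×10^-5) = 0.3831 m³/s
Check: V = 1.81 m/s, Re = 1.17×10^6, f = 0.01137, h_f = 4.43 m ≈ 4.44 m ✓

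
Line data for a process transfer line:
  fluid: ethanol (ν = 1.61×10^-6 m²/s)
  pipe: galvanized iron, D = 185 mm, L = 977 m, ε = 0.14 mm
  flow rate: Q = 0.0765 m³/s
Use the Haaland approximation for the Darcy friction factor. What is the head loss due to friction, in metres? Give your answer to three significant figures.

h_f ≈ 42.2 m

V = 4Q/(πD²) = 4·0.0765/(π·0.185²) = 2.846 m/s
Re = VD/ν = 2.846·0.185/1.61×10^-6 = 3.27×10^5 → turbulent
ε/D = 0.14/185 = 7.57×10^-4
Haaland: f = 0.01935
h_f = f(L/D)V²/(2g) = 0.01935·(977/0.185)·2.846²/(2·9.81) = 42.19 m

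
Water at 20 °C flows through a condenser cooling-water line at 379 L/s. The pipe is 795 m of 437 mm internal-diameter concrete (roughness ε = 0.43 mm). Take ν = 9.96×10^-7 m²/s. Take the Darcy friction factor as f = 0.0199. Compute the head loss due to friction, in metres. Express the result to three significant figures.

V = 4Q/(πD²) = 4·0.379/(π·0.437²) = 2.527 m/s
h_f = f(L/D)V²/(2g) = 0.01990·(795/0.437)·2.527²/(2·9.81) = 11.78 m

h_f ≈ 11.8 m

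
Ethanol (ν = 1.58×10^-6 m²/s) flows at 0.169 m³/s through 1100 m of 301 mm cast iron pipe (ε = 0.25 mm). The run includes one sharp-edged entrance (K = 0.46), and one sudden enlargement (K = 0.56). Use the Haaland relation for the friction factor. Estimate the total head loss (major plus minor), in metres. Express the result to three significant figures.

H_L ≈ 20.7 m

V = 4Q/(πD²) = 2.375 m/s; V²/2g = 0.2875 m
Re = 4.52×10^5, ε/D = 8.31×10^-4 → f = 0.01947 (Haaland)
Major: h_f = f(L/D)·V²/2g = 0.01947·3654·0.2875 = 20.46 m
Minor: ΣK = 1.02; h_m = ΣK·V²/2g = 0.2932 m
Total H_L = 20.46 + 0.2932 = 20.75 m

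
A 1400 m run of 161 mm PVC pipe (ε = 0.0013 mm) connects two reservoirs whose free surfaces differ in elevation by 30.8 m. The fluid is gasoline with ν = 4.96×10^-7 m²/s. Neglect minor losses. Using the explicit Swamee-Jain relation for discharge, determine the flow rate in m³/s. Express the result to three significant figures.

Swamee-Jain (Type II): Q = -0.965·√(gD⁵h_f/L)·ln[ε/(3.7D) + √(3.17ν²L/(gD³h_f))]
√(gD⁵h_f/L) = √(9.81·0.161⁵·30.8/1400) = 0.004832
ε/(3.7D) = 2.18×10^-6; √(3.17ν²L/(gD³h_f)) = 2.94×10^-5
Q = -0.965·0.004832·ln(3.161×10^-5) = 0.04832 m³/s
Check: V = 2.37 m/s, Re = 7.70×10^5, f = 0.01230, h_f = 30.7 m ≈ 30.8 m ✓

Q ≈ 0.0483 m³/s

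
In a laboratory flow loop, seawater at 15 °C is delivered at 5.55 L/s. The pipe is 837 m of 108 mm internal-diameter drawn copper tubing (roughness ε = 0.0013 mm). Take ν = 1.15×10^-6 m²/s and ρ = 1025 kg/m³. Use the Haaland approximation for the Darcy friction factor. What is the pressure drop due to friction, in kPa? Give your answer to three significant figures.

Δp ≈ 29.4 kPa

V = 4Q/(πD²) = 4·0.00555/(π·0.108²) = 0.6058 m/s
Re = VD/ν = 0.6058·0.108/1.15×10^-6 = 5.69×10^4 → turbulent
ε/D = 0.0013/108 = 1.20×10^-5
Haaland: f = 0.02015
h_f = f(L/D)V²/(2g) = 0.02015·(837/0.108)·0.6058²/(2·9.81) = 2.922 m
Δp = ρg·h_f = 1025·9.81·2.922 = 29.38 kPa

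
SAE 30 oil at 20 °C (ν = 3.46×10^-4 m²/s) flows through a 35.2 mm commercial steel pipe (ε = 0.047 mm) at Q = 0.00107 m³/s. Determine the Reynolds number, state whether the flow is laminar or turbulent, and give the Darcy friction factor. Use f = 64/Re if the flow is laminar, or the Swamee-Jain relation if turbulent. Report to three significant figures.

Re ≈ 112; laminar; f = 64/Re ≈ 0.572

V = 4Q/(πD²) = 1.100 m/s
Re = VD/ν = 1.100·0.0352/3.46×10^-4 = 112
Re < 2300 → laminar → f = 64/Re = 0.5721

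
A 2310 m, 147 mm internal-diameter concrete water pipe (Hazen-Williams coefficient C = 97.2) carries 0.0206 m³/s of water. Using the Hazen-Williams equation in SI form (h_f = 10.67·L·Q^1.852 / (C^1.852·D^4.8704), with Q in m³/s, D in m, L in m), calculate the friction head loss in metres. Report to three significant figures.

h_f ≈ 44.0 m

h_f = 10.67·2310·0.0206^1.852 / (97.2^1.852·0.147^4.8704) = 43.99 m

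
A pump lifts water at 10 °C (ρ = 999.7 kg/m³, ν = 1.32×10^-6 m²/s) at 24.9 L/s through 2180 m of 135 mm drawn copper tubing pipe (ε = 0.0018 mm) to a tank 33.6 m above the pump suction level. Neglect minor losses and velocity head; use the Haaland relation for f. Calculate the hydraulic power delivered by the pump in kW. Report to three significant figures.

P_hyd ≈ 17.9 kW

V = 4Q/(πD²) = 1.740 m/s; Re = 1.78×10^5; ε/D = 1.33×10^-5; f = 0.01593
h_f = f(L/D)V²/2g = 39.68 m
Total head H = z + h_f = 33.6 + 39.68 = 73.28 m
P_hyd = ρgQH = 999.7·9.81·0.0249·73.28 = 17.90 kW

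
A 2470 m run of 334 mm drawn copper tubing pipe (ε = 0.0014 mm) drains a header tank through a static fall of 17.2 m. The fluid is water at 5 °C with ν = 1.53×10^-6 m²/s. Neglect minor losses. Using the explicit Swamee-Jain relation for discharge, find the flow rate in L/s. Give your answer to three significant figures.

Swamee-Jain (Type II): Q = -0.965·√(gD⁵h_f/L)·ln[ε/(3.7D) + √(3.17ν²L/(gD³h_f))]
√(gD⁵h_f/L) = √(9.81·0.334⁵·17.2/2470) = 0.01685
ε/(3.7D) = 1.13×10^-6; √(3.17ν²L/(gD³h_f)) = 5.40×10^-5
Q = -0.965·0.01685·ln(5.513×10^-5) = 0.1595 m³/s
Check: V = 1.82 m/s, Re = 3.97×10^5, f = 0.01371, h_f = 17.1 m ≈ 17.2 m ✓

Q ≈ 159 L/s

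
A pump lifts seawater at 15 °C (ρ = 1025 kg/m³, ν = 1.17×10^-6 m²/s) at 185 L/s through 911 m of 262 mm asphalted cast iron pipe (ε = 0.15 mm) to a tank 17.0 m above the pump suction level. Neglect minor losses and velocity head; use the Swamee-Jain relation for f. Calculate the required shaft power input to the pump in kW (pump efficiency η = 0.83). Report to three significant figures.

V = 4Q/(πD²) = 3.431 m/s; Re = 7.68×10^5; ε/D = 5.73×10^-4; f = 0.01791
h_f = f(L/D)V²/2g = 37.38 m
Total head H = z + h_f = 17.0 + 37.38 = 54.38 m
P_hyd = ρgQH = 1025·9.81·0.185·54.38 = 101.2 kW
P_shaft = P_hyd/η = 101.2/0.83 = 121.9 kW

P_shaft ≈ 122 kW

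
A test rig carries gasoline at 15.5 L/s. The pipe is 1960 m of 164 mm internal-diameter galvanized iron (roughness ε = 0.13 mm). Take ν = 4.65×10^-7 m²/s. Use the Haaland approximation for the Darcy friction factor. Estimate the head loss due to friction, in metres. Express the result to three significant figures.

h_f ≈ 6.48 m

V = 4Q/(πD²) = 4·0.0155/(π·0.164²) = 0.7338 m/s
Re = VD/ν = 0.7338·0.164/4.65×10^-7 = 2.59×10^5 → turbulent
ε/D = 0.13/164 = 7.93×10^-4
Haaland: f = 0.01974
h_f = f(L/D)V²/(2g) = 0.01974·(1960/0.164)·0.7338²/(2·9.81) = 6.475 m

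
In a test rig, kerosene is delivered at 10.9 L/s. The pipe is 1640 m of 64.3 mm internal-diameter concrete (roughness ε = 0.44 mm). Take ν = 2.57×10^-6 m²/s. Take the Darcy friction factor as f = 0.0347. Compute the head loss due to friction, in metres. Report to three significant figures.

h_f ≈ 508 m

V = 4Q/(πD²) = 4·0.0109/(π·0.0643²) = 3.357 m/s
h_f = f(L/D)V²/(2g) = 0.03470·(1640/0.0643)·3.357²/(2·9.81) = 508.3 m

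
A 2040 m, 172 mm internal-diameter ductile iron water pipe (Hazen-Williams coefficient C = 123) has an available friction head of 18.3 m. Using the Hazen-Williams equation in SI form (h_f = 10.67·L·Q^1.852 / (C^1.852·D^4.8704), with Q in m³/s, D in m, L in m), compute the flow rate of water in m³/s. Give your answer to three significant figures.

Q ≈ 0.0262 m³/s

Rearranging: Q = [h_f·C^1.852·D^4.8704 / (10.67·L)]^(1/1.852)
Q = [18.3·123^1.852·0.172^4.8704 / (10.67·2040)]^0.540 = 0.02624 m³/s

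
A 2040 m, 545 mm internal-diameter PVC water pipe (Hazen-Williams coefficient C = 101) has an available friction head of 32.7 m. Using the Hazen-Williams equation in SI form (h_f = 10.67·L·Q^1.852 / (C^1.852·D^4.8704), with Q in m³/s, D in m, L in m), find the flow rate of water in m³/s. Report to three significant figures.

Rearranging: Q = [h_f·C^1.852·D^4.8704 / (10.67·L)]^(1/1.852)
Q = [32.7·101^1.852·0.545^4.8704 / (10.67·2040)]^0.540 = 0.6119 m³/s

Q ≈ 0.612 m³/s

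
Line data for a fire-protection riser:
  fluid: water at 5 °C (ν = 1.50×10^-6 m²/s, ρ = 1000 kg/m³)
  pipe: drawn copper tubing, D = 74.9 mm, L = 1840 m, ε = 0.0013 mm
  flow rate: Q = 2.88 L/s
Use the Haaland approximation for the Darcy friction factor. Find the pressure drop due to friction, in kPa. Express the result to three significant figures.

V = 4Q/(πD²) = 4·0.00288/(π·0.0749²) = 0.6536 m/s
Re = VD/ν = 0.6536·0.0749/1.50×10^-6 = 3.26×10^4 → turbulent
ε/D = 0.0013/74.9 = 1.74×10^-5
Haaland: f = 0.02289
h_f = f(L/D)V²/(2g) = 0.02289·(1840/0.0749)·0.6536²/(2·9.81) = 12.24 m
Δp = ρg·h_f = 1000·9.81·12.24 = 120.1 kPa

Δp ≈ 120 kPa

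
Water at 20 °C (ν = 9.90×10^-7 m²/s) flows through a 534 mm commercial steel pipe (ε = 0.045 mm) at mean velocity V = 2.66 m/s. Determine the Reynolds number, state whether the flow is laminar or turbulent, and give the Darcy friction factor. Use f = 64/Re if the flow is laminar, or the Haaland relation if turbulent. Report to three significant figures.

Re ≈ 1.43×10^6; turbulent; f ≈ 0.0127

Re = VD/ν = 2.660·0.534/9.90×10^-7 = 1.43×10^6
Re > 4000 → turbulent; ε/D = 8.43×10^-5
Haaland: f = 0.01272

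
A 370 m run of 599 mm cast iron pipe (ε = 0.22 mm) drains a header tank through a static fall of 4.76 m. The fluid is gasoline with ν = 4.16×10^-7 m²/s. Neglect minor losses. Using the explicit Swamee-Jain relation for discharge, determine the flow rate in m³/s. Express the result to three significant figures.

Q ≈ 0.873 m³/s

Swamee-Jain (Type II): Q = -0.965·√(gD⁵h_f/L)·ln[ε/(3.7D) + √(3.17ν²L/(gD³h_f))]
√(gD⁵h_f/L) = √(9.81·0.599⁵·4.76/370) = 0.09865
ε/(3.7D) = 9.93×10^-5; √(3.17ν²L/(gD³h_f)) = 4.50×10^-6
Q = -0.965·0.09865·ln(1.038×10^-4) = 0.8733 m³/s
Check: V = 3.10 m/s, Re = 4.46×10^6, f = 0.01580, h_f = 4.78 m ≈ 4.76 m ✓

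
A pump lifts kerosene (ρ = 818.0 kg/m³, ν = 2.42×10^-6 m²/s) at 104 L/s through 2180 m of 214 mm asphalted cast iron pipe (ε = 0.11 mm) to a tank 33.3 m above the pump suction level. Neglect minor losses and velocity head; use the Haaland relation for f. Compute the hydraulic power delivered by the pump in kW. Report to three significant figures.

V = 4Q/(πD²) = 2.891 m/s; Re = 2.56×10^5; ε/D = 5.14×10^-4; f = 0.01835
h_f = f(L/D)V²/2g = 79.67 m
Total head H = z + h_f = 33.3 + 79.67 = 113.0 m
P_hyd = ρgQH = 818.0·9.81·0.104·113.0 = 94.28 kW

P_hyd ≈ 94.3 kW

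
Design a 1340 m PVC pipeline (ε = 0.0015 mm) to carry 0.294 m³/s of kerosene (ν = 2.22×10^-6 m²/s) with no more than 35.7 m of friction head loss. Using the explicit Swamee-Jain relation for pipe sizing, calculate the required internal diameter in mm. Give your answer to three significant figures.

D ≈ 327 mm

Swamee-Jain (Type III): D = 0.66·[ε^1.25·(LQ²/(gh_f))^4.75 + ν·Q^9.4·(L/(gh_f))^5.2]^0.04
LQ²/(gh_f) = 0.3307; L/(gh_f) = 3.826
Term 1 = ε^1.25·(…)^4.75 = 2.74×10^-10; Term 2 = ν·Q^9.4·(…)^5.2 = 2.39×10^-8
D = 0.66·(2.74×10^-10 + 2.39×10^-8)^0.04 = 0.3273 m = 327 mm
Check: V = 3.49 m/s, Re = 5.15×10^5, f = 0.01310, h_f = 33.4 m ≈ 35.7 m ✓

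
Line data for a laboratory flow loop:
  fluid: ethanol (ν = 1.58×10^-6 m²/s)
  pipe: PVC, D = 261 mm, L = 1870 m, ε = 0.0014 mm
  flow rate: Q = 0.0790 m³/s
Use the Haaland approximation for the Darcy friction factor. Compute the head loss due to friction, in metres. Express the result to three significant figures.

V = 4Q/(πD²) = 4·0.0790/(π·0.261²) = 1.477 m/s
Re = VD/ν = 1.477·0.261/1.58×10^-6 = 2.44×10^5 → turbulent
ε/D = 0.0014/261 = 5.36×10^-6
Haaland: f = 0.01495
h_f = f(L/D)V²/(2g) = 0.01495·(1870/0.261)·1.477²/(2·9.81) = 11.90 m

h_f ≈ 11.9 m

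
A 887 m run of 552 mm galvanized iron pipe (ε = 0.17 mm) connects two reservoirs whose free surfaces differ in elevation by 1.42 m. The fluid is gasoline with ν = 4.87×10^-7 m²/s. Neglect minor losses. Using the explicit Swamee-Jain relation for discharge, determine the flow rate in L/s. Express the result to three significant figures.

Q ≈ 252 L/s

Swamee-Jain (Type II): Q = -0.965·√(gD⁵h_f/L)·ln[ε/(3.7D) + √(3.17ν²L/(gD³h_f))]
√(gD⁵h_f/L) = √(9.81·0.552⁵·1.42/887) = 0.02837
ε/(3.7D) = 8.32×10^-5; √(3.17ν²L/(gD³h_f)) = 1.69×10^-5
Q = -0.965·0.02837·ln(1.001×10^-4) = 0.2521 m³/s
Check: V = 1.05 m/s, Re = 1.19×10^6, f = 0.01572, h_f = 1.43 m ≈ 1.42 m ✓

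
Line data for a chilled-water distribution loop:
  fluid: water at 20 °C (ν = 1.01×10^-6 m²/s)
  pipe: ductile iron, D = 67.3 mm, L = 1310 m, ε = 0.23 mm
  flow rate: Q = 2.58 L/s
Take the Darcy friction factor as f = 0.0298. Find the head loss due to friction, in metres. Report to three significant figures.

h_f ≈ 15.6 m

V = 4Q/(πD²) = 4·0.00258/(π·0.0673²) = 0.7253 m/s
h_f = f(L/D)V²/(2g) = 0.02980·(1310/0.0673)·0.7253²/(2·9.81) = 15.55 m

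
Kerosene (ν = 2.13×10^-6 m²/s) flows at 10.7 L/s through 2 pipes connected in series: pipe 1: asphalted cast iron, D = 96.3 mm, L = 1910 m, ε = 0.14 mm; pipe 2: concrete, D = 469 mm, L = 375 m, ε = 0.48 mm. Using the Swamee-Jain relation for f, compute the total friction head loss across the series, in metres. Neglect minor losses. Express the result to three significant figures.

Pipe 1: V = 1.469 m/s, Re = 6.64×10^4, ε/D = 0.00145, f = 0.02467, h_1 = f(L/D)V²/2g = 53.81 m
Pipe 2: V = 0.06194 m/s, Re = 1.36×10^4, ε/D = 0.00102, f = 0.03047, h_2 = f(L/D)V²/2g = 0.004764 m
Series → Q common, losses add: H = Σh = 53.82 m

H ≈ 53.8 m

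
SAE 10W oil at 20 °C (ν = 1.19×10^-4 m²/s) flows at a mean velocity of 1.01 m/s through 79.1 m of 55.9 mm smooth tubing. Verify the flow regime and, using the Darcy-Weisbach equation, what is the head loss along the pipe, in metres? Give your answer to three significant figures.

h_f ≈ 9.92 m

Re = VD/ν = 1.01·0.05590/1.19×10^-4 = 474 → laminar (Re < 2300)
f = 64/Re = 0.1349
h_f = f(L/D)V²/(2g) = 0.1349·(79.1/0.05590)·1.01²/(2·9.81) = 9.924 m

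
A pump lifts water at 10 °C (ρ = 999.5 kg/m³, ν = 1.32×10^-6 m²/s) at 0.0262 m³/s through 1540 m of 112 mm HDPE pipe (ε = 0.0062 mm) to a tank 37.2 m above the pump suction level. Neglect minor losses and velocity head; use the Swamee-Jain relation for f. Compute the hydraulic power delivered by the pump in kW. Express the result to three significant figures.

P_hyd ≈ 29.5 kW

V = 4Q/(πD²) = 2.659 m/s; Re = 2.26×10^5; ε/D = 5.54×10^-5; f = 0.01570
h_f = f(L/D)V²/2g = 77.81 m
Total head H = z + h_f = 37.2 + 77.81 = 115.0 m
P_hyd = ρgQH = 999.5·9.81·0.0262·115.0 = 29.55 kW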